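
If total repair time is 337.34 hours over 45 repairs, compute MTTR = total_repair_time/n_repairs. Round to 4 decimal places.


total_repair_time = 337.34
n_repairs = 45
MTTR = 337.34 / 45
MTTR = 7.4964

7.4964


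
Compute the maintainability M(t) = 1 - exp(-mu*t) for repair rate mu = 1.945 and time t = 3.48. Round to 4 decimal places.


mu = 1.945, t = 3.48
mu * t = 1.945 * 3.48 = 6.7686
exp(-6.7686) = 0.0011
M(t) = 1 - 0.0011
M(t) = 0.9989

0.9989


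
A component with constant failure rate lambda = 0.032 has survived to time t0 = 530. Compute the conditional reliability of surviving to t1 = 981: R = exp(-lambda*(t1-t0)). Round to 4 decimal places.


lambda = 0.032
t0 = 530, t1 = 981
t1 - t0 = 451
lambda * (t1-t0) = 0.032 * 451 = 14.432
R = exp(-14.432)
R = 0.0

0.0


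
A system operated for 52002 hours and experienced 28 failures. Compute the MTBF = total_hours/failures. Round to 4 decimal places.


total_hours = 52002
failures = 28
MTBF = 52002 / 28
MTBF = 1857.2143

1857.2143


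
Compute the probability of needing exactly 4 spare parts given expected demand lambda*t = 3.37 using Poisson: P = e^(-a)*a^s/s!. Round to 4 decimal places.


a = 3.37, s = 4
e^(-a) = e^(-3.37) = 0.0344
a^s = 3.37^4 = 128.9792
s! = 24
P = 0.0344 * 128.9792 / 24
P = 0.1848

0.1848


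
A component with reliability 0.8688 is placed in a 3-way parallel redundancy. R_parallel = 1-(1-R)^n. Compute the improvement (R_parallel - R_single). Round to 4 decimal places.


R_single = 0.8688, n = 3
1 - R_single = 0.1312
(1 - R_single)^n = 0.1312^3 = 0.0023
R_parallel = 1 - 0.0023 = 0.9977
Improvement = 0.9977 - 0.8688
Improvement = 0.1289

0.1289


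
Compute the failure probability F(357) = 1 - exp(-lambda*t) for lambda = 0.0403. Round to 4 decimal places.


lambda = 0.0403, t = 357
lambda * t = 14.3871
exp(-14.3871) = 0.0
F(t) = 1 - 0.0
F(t) = 1.0

1.0


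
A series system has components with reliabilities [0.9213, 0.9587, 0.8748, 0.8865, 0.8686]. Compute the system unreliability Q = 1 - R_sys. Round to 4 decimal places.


Components: [0.9213, 0.9587, 0.8748, 0.8865, 0.8686]
After component 1: product = 0.9213
After component 2: product = 0.8833
After component 3: product = 0.7727
After component 4: product = 0.685
After component 5: product = 0.595
R_sys = 0.595
Q = 1 - 0.595 = 0.405

0.405


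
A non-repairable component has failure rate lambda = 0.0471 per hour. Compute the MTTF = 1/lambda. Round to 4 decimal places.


lambda = 0.0471
MTTF = 1 / 0.0471
MTTF = 21.2314

21.2314


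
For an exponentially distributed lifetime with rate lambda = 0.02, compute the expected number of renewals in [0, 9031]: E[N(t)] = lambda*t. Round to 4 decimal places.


lambda = 0.02
t = 9031
E[N(t)] = lambda * t
E[N(t)] = 0.02 * 9031
E[N(t)] = 180.62

180.62


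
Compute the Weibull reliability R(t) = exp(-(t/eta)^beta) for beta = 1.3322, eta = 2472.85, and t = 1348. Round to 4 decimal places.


beta = 1.3322, eta = 2472.85, t = 1348
t/eta = 1348 / 2472.85 = 0.5451
(t/eta)^beta = 0.5451^1.3322 = 0.4456
R(t) = exp(-0.4456)
R(t) = 0.6404

0.6404


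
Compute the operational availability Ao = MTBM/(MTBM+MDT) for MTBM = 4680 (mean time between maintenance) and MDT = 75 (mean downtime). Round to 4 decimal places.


MTBM = 4680
MDT = 75
MTBM + MDT = 4755
Ao = 4680 / 4755
Ao = 0.9842

0.9842


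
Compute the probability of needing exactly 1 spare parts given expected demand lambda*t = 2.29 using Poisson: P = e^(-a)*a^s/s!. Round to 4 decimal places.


a = 2.29, s = 1
e^(-a) = e^(-2.29) = 0.1013
a^s = 2.29^1 = 2.29
s! = 1
P = 0.1013 * 2.29 / 1
P = 0.2319

0.2319


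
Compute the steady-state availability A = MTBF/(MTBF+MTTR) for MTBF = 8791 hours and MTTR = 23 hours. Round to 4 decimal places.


MTBF = 8791
MTTR = 23
MTBF + MTTR = 8814
A = 8791 / 8814
A = 0.9974

0.9974


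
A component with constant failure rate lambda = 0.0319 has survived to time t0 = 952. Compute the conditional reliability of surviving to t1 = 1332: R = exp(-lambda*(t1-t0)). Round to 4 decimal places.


lambda = 0.0319
t0 = 952, t1 = 1332
t1 - t0 = 380
lambda * (t1-t0) = 0.0319 * 380 = 12.122
R = exp(-12.122)
R = 0.0

0.0


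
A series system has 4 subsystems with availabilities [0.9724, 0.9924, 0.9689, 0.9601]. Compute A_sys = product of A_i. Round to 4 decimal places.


Subsystems: [0.9724, 0.9924, 0.9689, 0.9601]
After subsystem 1 (A=0.9724): product = 0.9724
After subsystem 2 (A=0.9924): product = 0.965
After subsystem 3 (A=0.9689): product = 0.935
After subsystem 4 (A=0.9601): product = 0.8977
A_sys = 0.8977

0.8977


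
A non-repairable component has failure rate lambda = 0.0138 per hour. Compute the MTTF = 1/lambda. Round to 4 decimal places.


lambda = 0.0138
MTTF = 1 / 0.0138
MTTF = 72.4638

72.4638


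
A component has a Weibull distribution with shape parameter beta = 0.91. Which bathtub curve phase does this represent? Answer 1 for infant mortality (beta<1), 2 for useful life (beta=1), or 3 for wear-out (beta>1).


beta = 0.91
Compare beta to 1:
beta < 1 => infant mortality (phase 1)
beta = 1 => useful life (phase 2)
beta > 1 => wear-out (phase 3)
Since beta = 0.91, this is infant mortality (decreasing failure rate)
Phase = 1

1


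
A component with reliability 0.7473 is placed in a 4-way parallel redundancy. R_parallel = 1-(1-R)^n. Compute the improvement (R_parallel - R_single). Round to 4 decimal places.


R_single = 0.7473, n = 4
1 - R_single = 0.2527
(1 - R_single)^n = 0.2527^4 = 0.0041
R_parallel = 1 - 0.0041 = 0.9959
Improvement = 0.9959 - 0.7473
Improvement = 0.2486

0.2486


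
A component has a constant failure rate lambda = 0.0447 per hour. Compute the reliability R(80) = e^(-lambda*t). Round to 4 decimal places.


lambda = 0.0447
t = 80
lambda * t = 3.576
R(t) = e^(-3.576)
R(t) = 0.028

0.028


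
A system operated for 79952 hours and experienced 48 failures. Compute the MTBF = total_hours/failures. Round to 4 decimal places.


total_hours = 79952
failures = 48
MTBF = 79952 / 48
MTBF = 1665.6667

1665.6667


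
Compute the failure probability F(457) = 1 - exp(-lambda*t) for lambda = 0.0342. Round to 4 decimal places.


lambda = 0.0342, t = 457
lambda * t = 15.6294
exp(-15.6294) = 0.0
F(t) = 1 - 0.0
F(t) = 1.0

1.0


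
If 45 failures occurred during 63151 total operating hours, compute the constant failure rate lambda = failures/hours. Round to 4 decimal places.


failures = 45
total_hours = 63151
lambda = 45 / 63151
lambda = 0.0007

0.0007


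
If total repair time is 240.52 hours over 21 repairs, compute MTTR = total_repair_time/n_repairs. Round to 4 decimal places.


total_repair_time = 240.52
n_repairs = 21
MTTR = 240.52 / 21
MTTR = 11.4533

11.4533


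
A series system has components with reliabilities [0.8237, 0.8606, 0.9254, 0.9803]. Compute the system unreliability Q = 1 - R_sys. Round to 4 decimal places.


Components: [0.8237, 0.8606, 0.9254, 0.9803]
After component 1: product = 0.8237
After component 2: product = 0.7089
After component 3: product = 0.656
After component 4: product = 0.6431
R_sys = 0.6431
Q = 1 - 0.6431 = 0.3569

0.3569


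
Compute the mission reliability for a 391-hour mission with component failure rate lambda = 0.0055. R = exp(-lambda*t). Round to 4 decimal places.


lambda = 0.0055
mission_time = 391
lambda * t = 0.0055 * 391 = 2.1505
R = exp(-2.1505)
R = 0.1164

0.1164


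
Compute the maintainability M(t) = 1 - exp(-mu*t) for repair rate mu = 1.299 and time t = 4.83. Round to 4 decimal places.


mu = 1.299, t = 4.83
mu * t = 1.299 * 4.83 = 6.2742
exp(-6.2742) = 0.0019
M(t) = 1 - 0.0019
M(t) = 0.9981

0.9981


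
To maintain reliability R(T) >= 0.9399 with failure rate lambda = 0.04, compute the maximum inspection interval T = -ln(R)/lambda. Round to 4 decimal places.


R_target = 0.9399
lambda = 0.04
-ln(0.9399) = 0.062
T = 0.062 / 0.04
T = 1.5495

1.5495


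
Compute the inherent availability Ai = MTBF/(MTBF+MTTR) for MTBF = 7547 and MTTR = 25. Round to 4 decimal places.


MTBF = 7547
MTTR = 25
MTBF + MTTR = 7572
Ai = 7547 / 7572
Ai = 0.9967

0.9967


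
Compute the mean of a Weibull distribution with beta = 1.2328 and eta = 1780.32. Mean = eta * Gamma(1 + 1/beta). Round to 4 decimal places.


beta = 1.2328, eta = 1780.32
1/beta = 0.8112
1 + 1/beta = 1.8112
Gamma(1.8112) = 0.9344
Mean = 1780.32 * 0.9344
Mean = 1663.5203

1663.5203


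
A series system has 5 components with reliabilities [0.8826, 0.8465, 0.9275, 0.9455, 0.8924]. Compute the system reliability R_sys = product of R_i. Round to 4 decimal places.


Components: [0.8826, 0.8465, 0.9275, 0.9455, 0.8924]
After component 1 (R=0.8826): product = 0.8826
After component 2 (R=0.8465): product = 0.7471
After component 3 (R=0.9275): product = 0.693
After component 4 (R=0.9455): product = 0.6552
After component 5 (R=0.8924): product = 0.5847
R_sys = 0.5847

0.5847


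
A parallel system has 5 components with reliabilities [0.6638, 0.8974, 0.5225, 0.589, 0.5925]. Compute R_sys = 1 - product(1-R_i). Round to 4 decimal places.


Components: [0.6638, 0.8974, 0.5225, 0.589, 0.5925]
(1 - 0.6638) = 0.3362, running product = 0.3362
(1 - 0.8974) = 0.1026, running product = 0.0345
(1 - 0.5225) = 0.4775, running product = 0.0165
(1 - 0.589) = 0.411, running product = 0.0068
(1 - 0.5925) = 0.4075, running product = 0.0028
Product of (1-R_i) = 0.0028
R_sys = 1 - 0.0028 = 0.9972

0.9972


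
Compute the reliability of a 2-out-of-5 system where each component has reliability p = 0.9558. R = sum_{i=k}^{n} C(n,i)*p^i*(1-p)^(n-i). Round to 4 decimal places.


k = 2, n = 5, p = 0.9558
i=2: C(5,2)=10 * 0.9558^2 * 0.0442^3 = 0.0008
i=3: C(5,3)=10 * 0.9558^3 * 0.0442^2 = 0.0171
i=4: C(5,4)=5 * 0.9558^4 * 0.0442^1 = 0.1844
i=5: C(5,5)=1 * 0.9558^5 * 0.0442^0 = 0.7977
R = sum of terms = 1.0

1.0


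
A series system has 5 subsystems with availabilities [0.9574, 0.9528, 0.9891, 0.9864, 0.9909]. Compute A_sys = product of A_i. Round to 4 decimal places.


Subsystems: [0.9574, 0.9528, 0.9891, 0.9864, 0.9909]
After subsystem 1 (A=0.9574): product = 0.9574
After subsystem 2 (A=0.9528): product = 0.9122
After subsystem 3 (A=0.9891): product = 0.9023
After subsystem 4 (A=0.9864): product = 0.89
After subsystem 5 (A=0.9909): product = 0.8819
A_sys = 0.8819

0.8819


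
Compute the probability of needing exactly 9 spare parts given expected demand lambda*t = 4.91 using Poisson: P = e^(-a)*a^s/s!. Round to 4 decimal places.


a = 4.91, s = 9
e^(-a) = e^(-4.91) = 0.0074
a^s = 4.91^9 = 1658568.562
s! = 362880
P = 0.0074 * 1658568.562 / 362880
P = 0.0337

0.0337


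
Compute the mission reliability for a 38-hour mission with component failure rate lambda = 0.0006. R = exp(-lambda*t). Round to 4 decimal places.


lambda = 0.0006
mission_time = 38
lambda * t = 0.0006 * 38 = 0.0228
R = exp(-0.0228)
R = 0.9775

0.9775


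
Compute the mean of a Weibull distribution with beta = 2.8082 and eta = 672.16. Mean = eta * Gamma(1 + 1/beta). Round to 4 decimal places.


beta = 2.8082, eta = 672.16
1/beta = 0.3561
1 + 1/beta = 1.3561
Gamma(1.3561) = 0.8906
Mean = 672.16 * 0.8906
Mean = 598.5922

598.5922


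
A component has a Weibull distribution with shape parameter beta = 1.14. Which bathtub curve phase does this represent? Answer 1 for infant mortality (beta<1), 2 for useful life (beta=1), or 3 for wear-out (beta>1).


beta = 1.14
Compare beta to 1:
beta < 1 => infant mortality (phase 1)
beta = 1 => useful life (phase 2)
beta > 1 => wear-out (phase 3)
Since beta = 1.14, this is wear-out (increasing failure rate)
Phase = 3

3


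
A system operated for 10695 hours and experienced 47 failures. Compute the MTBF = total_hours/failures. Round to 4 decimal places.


total_hours = 10695
failures = 47
MTBF = 10695 / 47
MTBF = 227.5532

227.5532


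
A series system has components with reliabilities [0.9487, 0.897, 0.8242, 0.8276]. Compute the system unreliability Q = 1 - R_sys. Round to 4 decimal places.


Components: [0.9487, 0.897, 0.8242, 0.8276]
After component 1: product = 0.9487
After component 2: product = 0.851
After component 3: product = 0.7014
After component 4: product = 0.5805
R_sys = 0.5805
Q = 1 - 0.5805 = 0.4195

0.4195


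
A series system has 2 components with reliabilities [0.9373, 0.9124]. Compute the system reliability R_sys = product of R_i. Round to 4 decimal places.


Components: [0.9373, 0.9124]
After component 1 (R=0.9373): product = 0.9373
After component 2 (R=0.9124): product = 0.8552
R_sys = 0.8552

0.8552


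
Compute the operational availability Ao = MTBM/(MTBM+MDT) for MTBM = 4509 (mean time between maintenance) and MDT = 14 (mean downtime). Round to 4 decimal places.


MTBM = 4509
MDT = 14
MTBM + MDT = 4523
Ao = 4509 / 4523
Ao = 0.9969

0.9969


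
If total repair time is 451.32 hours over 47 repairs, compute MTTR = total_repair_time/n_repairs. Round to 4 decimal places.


total_repair_time = 451.32
n_repairs = 47
MTTR = 451.32 / 47
MTTR = 9.6026

9.6026


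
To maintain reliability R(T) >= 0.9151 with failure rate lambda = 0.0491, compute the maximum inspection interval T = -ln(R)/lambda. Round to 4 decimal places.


R_target = 0.9151
lambda = 0.0491
-ln(0.9151) = 0.0887
T = 0.0887 / 0.0491
T = 1.807

1.807


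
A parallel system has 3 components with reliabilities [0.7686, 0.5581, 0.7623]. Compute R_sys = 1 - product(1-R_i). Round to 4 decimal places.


Components: [0.7686, 0.5581, 0.7623]
(1 - 0.7686) = 0.2314, running product = 0.2314
(1 - 0.5581) = 0.4419, running product = 0.1023
(1 - 0.7623) = 0.2377, running product = 0.0243
Product of (1-R_i) = 0.0243
R_sys = 1 - 0.0243 = 0.9757

0.9757


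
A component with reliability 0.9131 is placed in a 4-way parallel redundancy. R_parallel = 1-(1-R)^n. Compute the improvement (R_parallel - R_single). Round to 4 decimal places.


R_single = 0.9131, n = 4
1 - R_single = 0.0869
(1 - R_single)^n = 0.0869^4 = 0.0001
R_parallel = 1 - 0.0001 = 0.9999
Improvement = 0.9999 - 0.9131
Improvement = 0.0868

0.0868


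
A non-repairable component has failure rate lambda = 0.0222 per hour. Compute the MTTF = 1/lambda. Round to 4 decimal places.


lambda = 0.0222
MTTF = 1 / 0.0222
MTTF = 45.045

45.045


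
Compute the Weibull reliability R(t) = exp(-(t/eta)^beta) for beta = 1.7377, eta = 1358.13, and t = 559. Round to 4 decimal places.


beta = 1.7377, eta = 1358.13, t = 559
t/eta = 559 / 1358.13 = 0.4116
(t/eta)^beta = 0.4116^1.7377 = 0.2138
R(t) = exp(-0.2138)
R(t) = 0.8075

0.8075


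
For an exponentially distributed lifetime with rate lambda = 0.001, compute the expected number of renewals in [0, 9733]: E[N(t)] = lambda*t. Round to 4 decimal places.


lambda = 0.001
t = 9733
E[N(t)] = lambda * t
E[N(t)] = 0.001 * 9733
E[N(t)] = 9.733

9.733


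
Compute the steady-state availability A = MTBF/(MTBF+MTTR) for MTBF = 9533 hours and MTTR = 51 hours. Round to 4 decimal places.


MTBF = 9533
MTTR = 51
MTBF + MTTR = 9584
A = 9533 / 9584
A = 0.9947

0.9947


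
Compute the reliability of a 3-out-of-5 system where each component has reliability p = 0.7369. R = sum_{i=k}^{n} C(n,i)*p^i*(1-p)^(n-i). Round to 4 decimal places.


k = 3, n = 5, p = 0.7369
i=3: C(5,3)=10 * 0.7369^3 * 0.2631^2 = 0.277
i=4: C(5,4)=5 * 0.7369^4 * 0.2631^1 = 0.3879
i=5: C(5,5)=1 * 0.7369^5 * 0.2631^0 = 0.2173
R = sum of terms = 0.8822

0.8822


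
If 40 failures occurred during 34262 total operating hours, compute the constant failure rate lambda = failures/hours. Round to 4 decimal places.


failures = 40
total_hours = 34262
lambda = 40 / 34262
lambda = 0.0012

0.0012


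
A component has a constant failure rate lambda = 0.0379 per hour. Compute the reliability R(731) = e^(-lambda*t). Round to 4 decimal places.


lambda = 0.0379
t = 731
lambda * t = 27.7049
R(t) = e^(-27.7049)
R(t) = 0.0

0.0


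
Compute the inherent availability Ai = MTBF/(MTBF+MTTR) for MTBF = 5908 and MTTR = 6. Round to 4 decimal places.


MTBF = 5908
MTTR = 6
MTBF + MTTR = 5914
Ai = 5908 / 5914
Ai = 0.999

0.999


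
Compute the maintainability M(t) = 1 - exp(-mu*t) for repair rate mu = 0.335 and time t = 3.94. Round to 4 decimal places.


mu = 0.335, t = 3.94
mu * t = 0.335 * 3.94 = 1.3199
exp(-1.3199) = 0.2672
M(t) = 1 - 0.2672
M(t) = 0.7328

0.7328


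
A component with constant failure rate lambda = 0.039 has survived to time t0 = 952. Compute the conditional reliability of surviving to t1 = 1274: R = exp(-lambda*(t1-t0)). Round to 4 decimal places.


lambda = 0.039
t0 = 952, t1 = 1274
t1 - t0 = 322
lambda * (t1-t0) = 0.039 * 322 = 12.558
R = exp(-12.558)
R = 0.0

0.0


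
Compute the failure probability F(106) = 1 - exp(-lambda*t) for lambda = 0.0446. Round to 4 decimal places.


lambda = 0.0446, t = 106
lambda * t = 4.7276
exp(-4.7276) = 0.0088
F(t) = 1 - 0.0088
F(t) = 0.9912

0.9912


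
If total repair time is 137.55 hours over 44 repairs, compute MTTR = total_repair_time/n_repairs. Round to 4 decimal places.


total_repair_time = 137.55
n_repairs = 44
MTTR = 137.55 / 44
MTTR = 3.1261

3.1261


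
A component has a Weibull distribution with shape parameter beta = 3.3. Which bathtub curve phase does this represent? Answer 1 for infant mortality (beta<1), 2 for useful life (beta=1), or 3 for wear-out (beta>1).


beta = 3.3
Compare beta to 1:
beta < 1 => infant mortality (phase 1)
beta = 1 => useful life (phase 2)
beta > 1 => wear-out (phase 3)
Since beta = 3.3, this is wear-out (increasing failure rate)
Phase = 3

3


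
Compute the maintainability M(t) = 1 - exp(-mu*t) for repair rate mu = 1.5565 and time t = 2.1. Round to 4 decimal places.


mu = 1.5565, t = 2.1
mu * t = 1.5565 * 2.1 = 3.2687
exp(-3.2687) = 0.0381
M(t) = 1 - 0.0381
M(t) = 0.9619

0.9619


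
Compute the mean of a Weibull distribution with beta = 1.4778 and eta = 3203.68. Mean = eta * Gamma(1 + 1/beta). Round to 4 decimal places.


beta = 1.4778, eta = 3203.68
1/beta = 0.6767
1 + 1/beta = 1.6767
Gamma(1.6767) = 0.9044
Mean = 3203.68 * 0.9044
Mean = 2897.4945

2897.4945


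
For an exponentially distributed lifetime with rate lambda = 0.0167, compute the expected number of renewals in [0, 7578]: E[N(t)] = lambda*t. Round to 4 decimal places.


lambda = 0.0167
t = 7578
E[N(t)] = lambda * t
E[N(t)] = 0.0167 * 7578
E[N(t)] = 126.5526

126.5526


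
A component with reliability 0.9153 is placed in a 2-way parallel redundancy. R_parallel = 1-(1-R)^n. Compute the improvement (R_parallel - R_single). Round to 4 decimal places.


R_single = 0.9153, n = 2
1 - R_single = 0.0847
(1 - R_single)^n = 0.0847^2 = 0.0072
R_parallel = 1 - 0.0072 = 0.9928
Improvement = 0.9928 - 0.9153
Improvement = 0.0775

0.0775


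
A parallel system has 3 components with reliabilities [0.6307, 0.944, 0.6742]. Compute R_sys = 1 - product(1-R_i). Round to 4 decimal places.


Components: [0.6307, 0.944, 0.6742]
(1 - 0.6307) = 0.3693, running product = 0.3693
(1 - 0.944) = 0.056, running product = 0.0207
(1 - 0.6742) = 0.3258, running product = 0.0067
Product of (1-R_i) = 0.0067
R_sys = 1 - 0.0067 = 0.9933

0.9933


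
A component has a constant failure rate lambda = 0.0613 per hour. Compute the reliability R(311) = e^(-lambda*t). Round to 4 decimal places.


lambda = 0.0613
t = 311
lambda * t = 19.0643
R(t) = e^(-19.0643)
R(t) = 0.0

0.0


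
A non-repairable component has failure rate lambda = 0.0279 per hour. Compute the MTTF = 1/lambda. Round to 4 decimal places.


lambda = 0.0279
MTTF = 1 / 0.0279
MTTF = 35.8423

35.8423


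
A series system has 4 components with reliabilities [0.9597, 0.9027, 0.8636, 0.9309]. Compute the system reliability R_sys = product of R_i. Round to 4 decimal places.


Components: [0.9597, 0.9027, 0.8636, 0.9309]
After component 1 (R=0.9597): product = 0.9597
After component 2 (R=0.9027): product = 0.8663
After component 3 (R=0.8636): product = 0.7482
After component 4 (R=0.9309): product = 0.6965
R_sys = 0.6965

0.6965


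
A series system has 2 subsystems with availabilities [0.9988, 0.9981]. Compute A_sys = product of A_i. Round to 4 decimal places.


Subsystems: [0.9988, 0.9981]
After subsystem 1 (A=0.9988): product = 0.9988
After subsystem 2 (A=0.9981): product = 0.9969
A_sys = 0.9969

0.9969


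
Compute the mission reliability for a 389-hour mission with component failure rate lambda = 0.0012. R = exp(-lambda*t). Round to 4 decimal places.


lambda = 0.0012
mission_time = 389
lambda * t = 0.0012 * 389 = 0.4668
R = exp(-0.4668)
R = 0.627

0.627


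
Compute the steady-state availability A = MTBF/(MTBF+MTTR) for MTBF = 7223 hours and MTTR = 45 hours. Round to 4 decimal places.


MTBF = 7223
MTTR = 45
MTBF + MTTR = 7268
A = 7223 / 7268
A = 0.9938

0.9938


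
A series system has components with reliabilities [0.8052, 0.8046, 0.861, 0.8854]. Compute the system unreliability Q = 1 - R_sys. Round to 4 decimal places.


Components: [0.8052, 0.8046, 0.861, 0.8854]
After component 1: product = 0.8052
After component 2: product = 0.6479
After component 3: product = 0.5578
After component 4: product = 0.4939
R_sys = 0.4939
Q = 1 - 0.4939 = 0.5061

0.5061


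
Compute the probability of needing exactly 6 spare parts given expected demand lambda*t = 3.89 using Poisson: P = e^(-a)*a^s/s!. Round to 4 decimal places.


a = 3.89, s = 6
e^(-a) = e^(-3.89) = 0.0204
a^s = 3.89^6 = 3464.9551
s! = 720
P = 0.0204 * 3464.9551 / 720
P = 0.0984

0.0984


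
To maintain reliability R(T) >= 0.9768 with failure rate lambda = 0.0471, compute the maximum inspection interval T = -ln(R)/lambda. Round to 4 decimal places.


R_target = 0.9768
lambda = 0.0471
-ln(0.9768) = 0.0235
T = 0.0235 / 0.0471
T = 0.4984

0.4984


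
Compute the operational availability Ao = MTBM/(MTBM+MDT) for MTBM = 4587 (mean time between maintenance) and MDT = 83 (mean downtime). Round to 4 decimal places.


MTBM = 4587
MDT = 83
MTBM + MDT = 4670
Ao = 4587 / 4670
Ao = 0.9822

0.9822


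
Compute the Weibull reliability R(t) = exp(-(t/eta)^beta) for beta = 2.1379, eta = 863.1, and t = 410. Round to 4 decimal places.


beta = 2.1379, eta = 863.1, t = 410
t/eta = 410 / 863.1 = 0.475
(t/eta)^beta = 0.475^2.1379 = 0.2036
R(t) = exp(-0.2036)
R(t) = 0.8158

0.8158


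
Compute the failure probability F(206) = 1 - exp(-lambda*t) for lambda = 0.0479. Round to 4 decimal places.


lambda = 0.0479, t = 206
lambda * t = 9.8674
exp(-9.8674) = 0.0001
F(t) = 1 - 0.0001
F(t) = 0.9999

0.9999


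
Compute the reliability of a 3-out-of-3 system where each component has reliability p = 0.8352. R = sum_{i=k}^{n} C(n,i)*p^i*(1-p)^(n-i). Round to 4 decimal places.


k = 3, n = 3, p = 0.8352
i=3: C(3,3)=1 * 0.8352^3 * 0.1648^0 = 0.5826
R = sum of terms = 0.5826

0.5826


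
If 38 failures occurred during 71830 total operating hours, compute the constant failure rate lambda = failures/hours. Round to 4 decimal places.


failures = 38
total_hours = 71830
lambda = 38 / 71830
lambda = 0.0005

0.0005


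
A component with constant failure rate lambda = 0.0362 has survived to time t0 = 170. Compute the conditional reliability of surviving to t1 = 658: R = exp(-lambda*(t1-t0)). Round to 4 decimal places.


lambda = 0.0362
t0 = 170, t1 = 658
t1 - t0 = 488
lambda * (t1-t0) = 0.0362 * 488 = 17.6656
R = exp(-17.6656)
R = 0.0

0.0


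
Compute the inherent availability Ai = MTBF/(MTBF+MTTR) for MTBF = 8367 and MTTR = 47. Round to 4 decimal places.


MTBF = 8367
MTTR = 47
MTBF + MTTR = 8414
Ai = 8367 / 8414
Ai = 0.9944

0.9944


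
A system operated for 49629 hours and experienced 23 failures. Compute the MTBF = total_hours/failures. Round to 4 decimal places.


total_hours = 49629
failures = 23
MTBF = 49629 / 23
MTBF = 2157.7826

2157.7826


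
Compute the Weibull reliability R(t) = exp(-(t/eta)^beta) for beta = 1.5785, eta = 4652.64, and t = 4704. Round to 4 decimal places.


beta = 1.5785, eta = 4652.64, t = 4704
t/eta = 4704 / 4652.64 = 1.011
(t/eta)^beta = 1.011^1.5785 = 1.0175
R(t) = exp(-1.0175)
R(t) = 0.3615

0.3615


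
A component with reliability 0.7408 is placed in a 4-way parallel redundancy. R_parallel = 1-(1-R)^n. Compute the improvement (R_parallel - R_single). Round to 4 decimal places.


R_single = 0.7408, n = 4
1 - R_single = 0.2592
(1 - R_single)^n = 0.2592^4 = 0.0045
R_parallel = 1 - 0.0045 = 0.9955
Improvement = 0.9955 - 0.7408
Improvement = 0.2547

0.2547


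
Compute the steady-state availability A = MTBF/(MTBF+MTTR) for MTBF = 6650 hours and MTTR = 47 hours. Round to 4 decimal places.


MTBF = 6650
MTTR = 47
MTBF + MTTR = 6697
A = 6650 / 6697
A = 0.993

0.993


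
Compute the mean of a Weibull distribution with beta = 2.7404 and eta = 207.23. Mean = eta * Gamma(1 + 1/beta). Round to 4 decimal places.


beta = 2.7404, eta = 207.23
1/beta = 0.3649
1 + 1/beta = 1.3649
Gamma(1.3649) = 0.8897
Mean = 207.23 * 0.8897
Mean = 184.3818

184.3818


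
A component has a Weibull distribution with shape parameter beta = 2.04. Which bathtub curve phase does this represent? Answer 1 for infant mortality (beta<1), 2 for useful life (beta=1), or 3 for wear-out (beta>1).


beta = 2.04
Compare beta to 1:
beta < 1 => infant mortality (phase 1)
beta = 1 => useful life (phase 2)
beta > 1 => wear-out (phase 3)
Since beta = 2.04, this is wear-out (increasing failure rate)
Phase = 3

3


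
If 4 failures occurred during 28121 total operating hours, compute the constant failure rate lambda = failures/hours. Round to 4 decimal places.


failures = 4
total_hours = 28121
lambda = 4 / 28121
lambda = 0.0001

0.0001


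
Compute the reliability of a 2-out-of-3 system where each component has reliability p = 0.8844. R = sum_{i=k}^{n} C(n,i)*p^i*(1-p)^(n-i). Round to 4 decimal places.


k = 2, n = 3, p = 0.8844
i=2: C(3,2)=3 * 0.8844^2 * 0.1156^1 = 0.2713
i=3: C(3,3)=1 * 0.8844^3 * 0.1156^0 = 0.6917
R = sum of terms = 0.963

0.963


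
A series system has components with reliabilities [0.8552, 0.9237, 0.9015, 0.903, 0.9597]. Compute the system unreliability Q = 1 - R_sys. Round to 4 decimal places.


Components: [0.8552, 0.9237, 0.9015, 0.903, 0.9597]
After component 1: product = 0.8552
After component 2: product = 0.7899
After component 3: product = 0.7121
After component 4: product = 0.6431
After component 5: product = 0.6171
R_sys = 0.6171
Q = 1 - 0.6171 = 0.3829

0.3829


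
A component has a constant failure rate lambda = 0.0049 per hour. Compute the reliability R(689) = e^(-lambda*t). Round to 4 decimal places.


lambda = 0.0049
t = 689
lambda * t = 3.3761
R(t) = e^(-3.3761)
R(t) = 0.0342

0.0342


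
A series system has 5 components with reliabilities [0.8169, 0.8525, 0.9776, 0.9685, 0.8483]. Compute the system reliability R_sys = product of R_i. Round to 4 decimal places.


Components: [0.8169, 0.8525, 0.9776, 0.9685, 0.8483]
After component 1 (R=0.8169): product = 0.8169
After component 2 (R=0.8525): product = 0.6964
After component 3 (R=0.9776): product = 0.6808
After component 4 (R=0.9685): product = 0.6594
After component 5 (R=0.8483): product = 0.5593
R_sys = 0.5593

0.5593


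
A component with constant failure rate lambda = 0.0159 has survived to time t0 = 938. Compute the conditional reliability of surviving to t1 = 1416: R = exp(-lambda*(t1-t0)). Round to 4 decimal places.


lambda = 0.0159
t0 = 938, t1 = 1416
t1 - t0 = 478
lambda * (t1-t0) = 0.0159 * 478 = 7.6002
R = exp(-7.6002)
R = 0.0005

0.0005


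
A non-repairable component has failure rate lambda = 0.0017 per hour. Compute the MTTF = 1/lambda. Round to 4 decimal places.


lambda = 0.0017
MTTF = 1 / 0.0017
MTTF = 588.2353

588.2353


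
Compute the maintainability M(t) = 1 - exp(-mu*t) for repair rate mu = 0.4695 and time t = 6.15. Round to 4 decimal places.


mu = 0.4695, t = 6.15
mu * t = 0.4695 * 6.15 = 2.8874
exp(-2.8874) = 0.0557
M(t) = 1 - 0.0557
M(t) = 0.9443

0.9443


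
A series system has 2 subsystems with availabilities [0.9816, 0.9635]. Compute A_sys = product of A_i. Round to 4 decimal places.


Subsystems: [0.9816, 0.9635]
After subsystem 1 (A=0.9816): product = 0.9816
After subsystem 2 (A=0.9635): product = 0.9458
A_sys = 0.9458

0.9458


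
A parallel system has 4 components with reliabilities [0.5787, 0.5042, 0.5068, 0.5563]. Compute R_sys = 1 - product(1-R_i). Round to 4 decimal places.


Components: [0.5787, 0.5042, 0.5068, 0.5563]
(1 - 0.5787) = 0.4213, running product = 0.4213
(1 - 0.5042) = 0.4958, running product = 0.2089
(1 - 0.5068) = 0.4932, running product = 0.103
(1 - 0.5563) = 0.4437, running product = 0.0457
Product of (1-R_i) = 0.0457
R_sys = 1 - 0.0457 = 0.9543

0.9543


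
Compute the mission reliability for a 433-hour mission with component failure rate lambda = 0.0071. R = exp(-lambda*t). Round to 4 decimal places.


lambda = 0.0071
mission_time = 433
lambda * t = 0.0071 * 433 = 3.0743
R = exp(-3.0743)
R = 0.0462

0.0462


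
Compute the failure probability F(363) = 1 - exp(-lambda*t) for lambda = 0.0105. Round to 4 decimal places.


lambda = 0.0105, t = 363
lambda * t = 3.8115
exp(-3.8115) = 0.0221
F(t) = 1 - 0.0221
F(t) = 0.9779

0.9779


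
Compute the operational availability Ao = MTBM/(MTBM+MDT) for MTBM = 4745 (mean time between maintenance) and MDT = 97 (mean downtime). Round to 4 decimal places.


MTBM = 4745
MDT = 97
MTBM + MDT = 4842
Ao = 4745 / 4842
Ao = 0.98

0.98


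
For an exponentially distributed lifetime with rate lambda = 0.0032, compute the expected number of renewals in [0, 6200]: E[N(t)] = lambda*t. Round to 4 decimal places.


lambda = 0.0032
t = 6200
E[N(t)] = lambda * t
E[N(t)] = 0.0032 * 6200
E[N(t)] = 19.84

19.84


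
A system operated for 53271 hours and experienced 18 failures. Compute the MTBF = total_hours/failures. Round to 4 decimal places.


total_hours = 53271
failures = 18
MTBF = 53271 / 18
MTBF = 2959.5

2959.5


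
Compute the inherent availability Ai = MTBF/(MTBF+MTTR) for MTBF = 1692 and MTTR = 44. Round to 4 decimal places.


MTBF = 1692
MTTR = 44
MTBF + MTTR = 1736
Ai = 1692 / 1736
Ai = 0.9747

0.9747


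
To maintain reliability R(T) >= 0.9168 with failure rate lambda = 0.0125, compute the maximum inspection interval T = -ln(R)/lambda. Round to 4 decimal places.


R_target = 0.9168
lambda = 0.0125
-ln(0.9168) = 0.0869
T = 0.0869 / 0.0125
T = 6.9493

6.9493


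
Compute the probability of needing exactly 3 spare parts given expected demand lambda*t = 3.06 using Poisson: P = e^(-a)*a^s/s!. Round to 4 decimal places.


a = 3.06, s = 3
e^(-a) = e^(-3.06) = 0.0469
a^s = 3.06^3 = 28.6526
s! = 6
P = 0.0469 * 28.6526 / 6
P = 0.2239

0.2239


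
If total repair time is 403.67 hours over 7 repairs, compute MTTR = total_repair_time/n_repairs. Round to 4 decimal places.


total_repair_time = 403.67
n_repairs = 7
MTTR = 403.67 / 7
MTTR = 57.6671

57.6671


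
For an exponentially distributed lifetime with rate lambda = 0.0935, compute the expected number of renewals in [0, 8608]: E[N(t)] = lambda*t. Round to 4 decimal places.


lambda = 0.0935
t = 8608
E[N(t)] = lambda * t
E[N(t)] = 0.0935 * 8608
E[N(t)] = 804.848

804.848


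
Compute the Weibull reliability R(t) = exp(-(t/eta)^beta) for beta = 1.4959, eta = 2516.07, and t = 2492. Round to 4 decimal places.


beta = 1.4959, eta = 2516.07, t = 2492
t/eta = 2492 / 2516.07 = 0.9904
(t/eta)^beta = 0.9904^1.4959 = 0.9857
R(t) = exp(-0.9857)
R(t) = 0.3732

0.3732


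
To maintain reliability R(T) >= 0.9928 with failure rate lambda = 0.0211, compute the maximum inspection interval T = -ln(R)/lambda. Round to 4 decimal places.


R_target = 0.9928
lambda = 0.0211
-ln(0.9928) = 0.0072
T = 0.0072 / 0.0211
T = 0.3425

0.3425


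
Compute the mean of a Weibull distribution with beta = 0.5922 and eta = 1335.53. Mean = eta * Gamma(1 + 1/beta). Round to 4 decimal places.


beta = 0.5922, eta = 1335.53
1/beta = 1.6886
1 + 1/beta = 2.6886
Gamma(2.6886) = 1.5308
Mean = 1335.53 * 1.5308
Mean = 2044.4103

2044.4103


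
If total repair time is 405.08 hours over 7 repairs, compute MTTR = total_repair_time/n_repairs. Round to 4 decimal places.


total_repair_time = 405.08
n_repairs = 7
MTTR = 405.08 / 7
MTTR = 57.8686

57.8686


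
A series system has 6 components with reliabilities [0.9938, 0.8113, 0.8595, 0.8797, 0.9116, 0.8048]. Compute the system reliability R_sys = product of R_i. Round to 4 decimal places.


Components: [0.9938, 0.8113, 0.8595, 0.8797, 0.9116, 0.8048]
After component 1 (R=0.9938): product = 0.9938
After component 2 (R=0.8113): product = 0.8063
After component 3 (R=0.8595): product = 0.693
After component 4 (R=0.8797): product = 0.6096
After component 5 (R=0.9116): product = 0.5557
After component 6 (R=0.8048): product = 0.4473
R_sys = 0.4473

0.4473


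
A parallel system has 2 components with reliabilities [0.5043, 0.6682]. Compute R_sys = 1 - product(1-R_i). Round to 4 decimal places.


Components: [0.5043, 0.6682]
(1 - 0.5043) = 0.4957, running product = 0.4957
(1 - 0.6682) = 0.3318, running product = 0.1645
Product of (1-R_i) = 0.1645
R_sys = 1 - 0.1645 = 0.8355

0.8355


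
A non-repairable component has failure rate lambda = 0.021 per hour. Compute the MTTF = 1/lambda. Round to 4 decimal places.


lambda = 0.021
MTTF = 1 / 0.021
MTTF = 47.619

47.619


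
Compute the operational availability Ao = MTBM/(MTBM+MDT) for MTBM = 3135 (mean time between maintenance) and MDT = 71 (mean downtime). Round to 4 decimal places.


MTBM = 3135
MDT = 71
MTBM + MDT = 3206
Ao = 3135 / 3206
Ao = 0.9779

0.9779


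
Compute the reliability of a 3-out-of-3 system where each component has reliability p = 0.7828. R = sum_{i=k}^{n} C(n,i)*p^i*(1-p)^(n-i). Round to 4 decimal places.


k = 3, n = 3, p = 0.7828
i=3: C(3,3)=1 * 0.7828^3 * 0.2172^0 = 0.4797
R = sum of terms = 0.4797

0.4797


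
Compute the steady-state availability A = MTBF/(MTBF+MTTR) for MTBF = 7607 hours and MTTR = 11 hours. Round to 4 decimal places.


MTBF = 7607
MTTR = 11
MTBF + MTTR = 7618
A = 7607 / 7618
A = 0.9986

0.9986


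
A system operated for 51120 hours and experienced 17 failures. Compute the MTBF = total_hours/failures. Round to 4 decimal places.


total_hours = 51120
failures = 17
MTBF = 51120 / 17
MTBF = 3007.0588

3007.0588


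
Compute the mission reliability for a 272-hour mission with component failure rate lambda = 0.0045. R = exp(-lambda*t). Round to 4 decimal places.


lambda = 0.0045
mission_time = 272
lambda * t = 0.0045 * 272 = 1.224
R = exp(-1.224)
R = 0.2941

0.2941


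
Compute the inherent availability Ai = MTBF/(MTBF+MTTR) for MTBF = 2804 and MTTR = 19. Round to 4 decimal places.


MTBF = 2804
MTTR = 19
MTBF + MTTR = 2823
Ai = 2804 / 2823
Ai = 0.9933

0.9933


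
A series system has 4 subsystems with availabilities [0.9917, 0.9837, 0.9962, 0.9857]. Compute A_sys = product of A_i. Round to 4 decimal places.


Subsystems: [0.9917, 0.9837, 0.9962, 0.9857]
After subsystem 1 (A=0.9917): product = 0.9917
After subsystem 2 (A=0.9837): product = 0.9755
After subsystem 3 (A=0.9962): product = 0.9718
After subsystem 4 (A=0.9857): product = 0.9579
A_sys = 0.9579

0.9579


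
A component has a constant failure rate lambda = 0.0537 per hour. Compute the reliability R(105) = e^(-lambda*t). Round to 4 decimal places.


lambda = 0.0537
t = 105
lambda * t = 5.6385
R(t) = e^(-5.6385)
R(t) = 0.0036

0.0036


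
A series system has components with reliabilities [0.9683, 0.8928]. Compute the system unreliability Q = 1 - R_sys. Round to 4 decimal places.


Components: [0.9683, 0.8928]
After component 1: product = 0.9683
After component 2: product = 0.8645
R_sys = 0.8645
Q = 1 - 0.8645 = 0.1355

0.1355


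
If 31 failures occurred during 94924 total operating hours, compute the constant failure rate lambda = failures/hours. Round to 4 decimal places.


failures = 31
total_hours = 94924
lambda = 31 / 94924
lambda = 0.0003

0.0003


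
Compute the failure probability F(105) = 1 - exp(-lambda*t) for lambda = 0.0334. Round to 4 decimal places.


lambda = 0.0334, t = 105
lambda * t = 3.507
exp(-3.507) = 0.03
F(t) = 1 - 0.03
F(t) = 0.97

0.97


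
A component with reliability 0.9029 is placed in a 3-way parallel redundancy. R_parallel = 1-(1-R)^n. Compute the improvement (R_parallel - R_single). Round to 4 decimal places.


R_single = 0.9029, n = 3
1 - R_single = 0.0971
(1 - R_single)^n = 0.0971^3 = 0.0009
R_parallel = 1 - 0.0009 = 0.9991
Improvement = 0.9991 - 0.9029
Improvement = 0.0962

0.0962


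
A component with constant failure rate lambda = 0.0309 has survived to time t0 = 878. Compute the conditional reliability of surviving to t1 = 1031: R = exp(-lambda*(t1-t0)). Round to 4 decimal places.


lambda = 0.0309
t0 = 878, t1 = 1031
t1 - t0 = 153
lambda * (t1-t0) = 0.0309 * 153 = 4.7277
R = exp(-4.7277)
R = 0.0088

0.0088


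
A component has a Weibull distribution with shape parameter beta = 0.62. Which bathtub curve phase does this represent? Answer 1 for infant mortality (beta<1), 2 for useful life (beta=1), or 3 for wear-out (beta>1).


beta = 0.62
Compare beta to 1:
beta < 1 => infant mortality (phase 1)
beta = 1 => useful life (phase 2)
beta > 1 => wear-out (phase 3)
Since beta = 0.62, this is infant mortality (decreasing failure rate)
Phase = 1

1


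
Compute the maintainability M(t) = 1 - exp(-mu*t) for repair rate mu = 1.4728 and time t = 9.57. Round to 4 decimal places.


mu = 1.4728, t = 9.57
mu * t = 1.4728 * 9.57 = 14.0947
exp(-14.0947) = 0.0
M(t) = 1 - 0.0
M(t) = 1.0

1.0


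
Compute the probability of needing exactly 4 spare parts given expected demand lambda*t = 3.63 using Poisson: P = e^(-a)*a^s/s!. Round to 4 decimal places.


a = 3.63, s = 4
e^(-a) = e^(-3.63) = 0.0265
a^s = 3.63^4 = 173.6307
s! = 24
P = 0.0265 * 173.6307 / 24
P = 0.1918

0.1918


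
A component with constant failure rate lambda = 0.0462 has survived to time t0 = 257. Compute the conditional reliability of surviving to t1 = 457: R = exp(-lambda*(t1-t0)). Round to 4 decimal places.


lambda = 0.0462
t0 = 257, t1 = 457
t1 - t0 = 200
lambda * (t1-t0) = 0.0462 * 200 = 9.24
R = exp(-9.24)
R = 0.0001

0.0001


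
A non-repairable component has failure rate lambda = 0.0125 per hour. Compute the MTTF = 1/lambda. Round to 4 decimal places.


lambda = 0.0125
MTTF = 1 / 0.0125
MTTF = 80.0

80.0


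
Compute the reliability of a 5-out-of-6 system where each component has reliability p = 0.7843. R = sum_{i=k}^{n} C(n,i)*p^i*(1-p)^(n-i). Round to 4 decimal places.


k = 5, n = 6, p = 0.7843
i=5: C(6,5)=6 * 0.7843^5 * 0.2157^1 = 0.3841
i=6: C(6,6)=1 * 0.7843^6 * 0.2157^0 = 0.2328
R = sum of terms = 0.6168

0.6168


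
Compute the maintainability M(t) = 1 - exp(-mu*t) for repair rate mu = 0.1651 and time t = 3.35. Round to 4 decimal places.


mu = 0.1651, t = 3.35
mu * t = 0.1651 * 3.35 = 0.5531
exp(-0.5531) = 0.5752
M(t) = 1 - 0.5752
M(t) = 0.4248

0.4248


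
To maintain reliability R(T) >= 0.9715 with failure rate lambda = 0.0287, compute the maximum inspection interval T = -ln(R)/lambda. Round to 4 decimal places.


R_target = 0.9715
lambda = 0.0287
-ln(0.9715) = 0.0289
T = 0.0289 / 0.0287
T = 1.0075

1.0075


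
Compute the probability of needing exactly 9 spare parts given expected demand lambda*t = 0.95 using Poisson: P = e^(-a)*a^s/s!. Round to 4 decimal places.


a = 0.95, s = 9
e^(-a) = e^(-0.95) = 0.3867
a^s = 0.95^9 = 0.6302
s! = 362880
P = 0.3867 * 0.6302 / 362880
P = 0.0

0.0


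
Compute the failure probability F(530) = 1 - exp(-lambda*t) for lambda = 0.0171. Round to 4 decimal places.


lambda = 0.0171, t = 530
lambda * t = 9.063
exp(-9.063) = 0.0001
F(t) = 1 - 0.0001
F(t) = 0.9999

0.9999


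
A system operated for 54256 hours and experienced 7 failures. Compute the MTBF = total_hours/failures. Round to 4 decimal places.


total_hours = 54256
failures = 7
MTBF = 54256 / 7
MTBF = 7750.8571

7750.8571
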